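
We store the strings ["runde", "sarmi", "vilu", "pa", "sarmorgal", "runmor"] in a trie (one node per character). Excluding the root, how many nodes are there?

24

Trace insertions, counting only characters that open a new branch:
  "runde" → 5 new (r, u, n, d, e)
  "sarmi" → 5 new (s, a, r, m, i)
  "vilu" → 4 new (v, i, l, u)
  "pa" → 2 new (p, a)
  "sarmorgal" → prefix "sarm" already present; 5 new (o, r, g, a, l)
  "runmor" → prefix "run" already present; 3 new (m, o, r)
Total nodes = 5 + 5 + 4 + 2 + 5 + 3 = 24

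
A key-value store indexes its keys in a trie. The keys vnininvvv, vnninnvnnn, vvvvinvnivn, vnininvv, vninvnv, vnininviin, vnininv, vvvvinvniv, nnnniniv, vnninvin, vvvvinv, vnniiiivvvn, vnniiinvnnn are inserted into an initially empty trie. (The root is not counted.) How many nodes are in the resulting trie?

For each word, the new-node count is its length minus the longest prefix already in the trie:
  "vnininvvv" → 9 new (v, n, i, n, i, n, v, v, v)
  "vnninnvnnn" → prefix "vn" already present; 8 new (n, i, n, n, v, n, n, n)
  "vvvvinvnivn" → prefix "v" already present; 10 new (v, v, v, i, n, v, n, i, v, n)
  "vnininvv" → prefix "vnininvv" already present; 0 new (none)
  "vninvnv" → prefix "vnin" already present; 3 new (v, n, v)
  "vnininviin" → prefix "vnininv" already present; 3 new (i, i, n)
  "vnininv" → prefix "vnininv" already present; 0 new (none)
  "vvvvinvniv" → prefix "vvvvinvniv" already present; 0 new (none)
  "nnnniniv" → 8 new (n, n, n, n, i, n, i, v)
  "vnninvin" → prefix "vnnin" already present; 3 new (v, i, n)
  "vvvvinv" → prefix "vvvvinv" already present; 0 new (none)
  "vnniiiivvvn" → prefix "vnni" already present; 7 new (i, i, i, v, v, v, n)
  "vnniiinvnnn" → prefix "vnniii" already present; 5 new (n, v, n, n, n)
Total nodes = 9 + 8 + 10 + 0 + 3 + 3 + 0 + 0 + 8 + 3 + 0 + 7 + 5 = 56

56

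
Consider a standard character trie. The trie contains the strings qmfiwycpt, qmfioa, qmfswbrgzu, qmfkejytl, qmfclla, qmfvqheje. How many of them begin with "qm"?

Filter for entries beginning with "qm":
Matches: "qmfclla", "qmfioa", "qmfiwycpt", "qmfkejytl", "qmfswbrgzu", "qmfvqheje"
Count: 6

6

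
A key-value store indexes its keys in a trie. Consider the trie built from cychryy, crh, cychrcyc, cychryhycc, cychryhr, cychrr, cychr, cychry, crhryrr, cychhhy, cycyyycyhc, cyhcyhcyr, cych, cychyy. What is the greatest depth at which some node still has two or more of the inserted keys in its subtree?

7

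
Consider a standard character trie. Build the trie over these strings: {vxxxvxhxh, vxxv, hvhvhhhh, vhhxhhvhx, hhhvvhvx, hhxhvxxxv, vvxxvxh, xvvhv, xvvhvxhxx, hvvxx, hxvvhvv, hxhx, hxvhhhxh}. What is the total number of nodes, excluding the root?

Insert word by word; a character creates a node only if that edge doesn't already exist:
  "vxxxvxhxh" → 9 new (v, x, x, x, v, x, h, x, h)
  "vxxv" → prefix "vxx" already present; 1 new (v)
  "hvhvhhhh" → 8 new (h, v, h, v, h, h, h, h)
  "vhhxhhvhx" → prefix "v" already present; 8 new (h, h, x, h, h, v, h, x)
  "hhhvvhvx" → prefix "h" already present; 7 new (h, h, v, v, h, v, x)
  "hhxhvxxxv" → prefix "hh" already present; 7 new (x, h, v, x, x, x, v)
  "vvxxvxh" → prefix "v" already present; 6 new (v, x, x, v, x, h)
  "xvvhv" → 5 new (x, v, v, h, v)
  "xvvhvxhxx" → prefix "xvvhv" already present; 4 new (x, h, x, x)
  "hvvxx" → prefix "hv" already present; 3 new (v, x, x)
  "hxvvhvv" → prefix "h" already present; 6 new (x, v, v, h, v, v)
  "hxhx" → prefix "hx" already present; 2 new (h, x)
  "hxvhhhxh" → prefix "hxv" already present; 5 new (h, h, h, x, h)
Total nodes = 9 + 1 + 8 + 8 + 7 + 7 + 6 + 5 + 4 + 3 + 6 + 2 + 5 = 71

71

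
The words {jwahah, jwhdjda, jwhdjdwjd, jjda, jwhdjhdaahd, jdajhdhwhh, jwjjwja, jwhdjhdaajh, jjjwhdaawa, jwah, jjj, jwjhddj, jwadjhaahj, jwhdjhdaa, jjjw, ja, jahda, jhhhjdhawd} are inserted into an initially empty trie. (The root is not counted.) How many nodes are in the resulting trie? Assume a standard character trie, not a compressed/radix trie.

71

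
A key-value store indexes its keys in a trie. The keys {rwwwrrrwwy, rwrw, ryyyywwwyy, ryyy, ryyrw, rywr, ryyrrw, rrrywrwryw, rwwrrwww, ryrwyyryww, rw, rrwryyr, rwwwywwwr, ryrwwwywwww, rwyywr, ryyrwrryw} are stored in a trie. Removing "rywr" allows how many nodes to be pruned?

Walk "rywr" from the leaf back toward the root, removing each node that no remaining word uses.
The suffix "wr" (2 nodes) is used only by "rywr"; the node for "ry" still has the child "y", so pruning stops there.
Nodes removed: 2

2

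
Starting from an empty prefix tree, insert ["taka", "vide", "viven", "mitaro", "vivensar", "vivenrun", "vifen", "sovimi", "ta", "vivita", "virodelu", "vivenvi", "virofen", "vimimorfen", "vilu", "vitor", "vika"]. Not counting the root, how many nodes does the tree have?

Insert word by word; a character creates a node only if that edge doesn't already exist:
  "taka" → 4 new (t, a, k, a)
  "vide" → 4 new (v, i, d, e)
  "viven" → prefix "vi" already present; 3 new (v, e, n)
  "mitaro" → 6 new (m, i, t, a, r, o)
  "vivensar" → prefix "viven" already present; 3 new (s, a, r)
  "vivenrun" → prefix "viven" already present; 3 new (r, u, n)
  "vifen" → prefix "vi" already present; 3 new (f, e, n)
  "sovimi" → 6 new (s, o, v, i, m, i)
  "ta" → prefix "ta" already present; 0 new (none)
  "vivita" → prefix "viv" already present; 3 new (i, t, a)
  "virodelu" → prefix "vi" already present; 6 new (r, o, d, e, l, u)
  "vivenvi" → prefix "viven" already present; 2 new (v, i)
  "virofen" → prefix "viro" already present; 3 new (f, e, n)
  "vimimorfen" → prefix "vi" already present; 8 new (m, i, m, o, r, f, e, n)
  "vilu" → prefix "vi" already present; 2 new (l, u)
  "vitor" → prefix "vi" already present; 3 new (t, o, r)
  "vika" → prefix "vi" already present; 2 new (k, a)
Total nodes = 4 + 4 + 3 + 6 + 3 + 3 + 3 + 6 + 0 + 3 + 6 + 2 + 3 + 8 + 2 + 3 + 2 = 61

61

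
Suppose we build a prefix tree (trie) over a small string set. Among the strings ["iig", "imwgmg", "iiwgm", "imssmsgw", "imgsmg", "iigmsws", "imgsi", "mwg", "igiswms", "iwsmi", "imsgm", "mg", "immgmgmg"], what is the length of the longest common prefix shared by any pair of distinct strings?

The deepest shared node is where two words last agree before diverging.
e.g. "imgsi" and "imgsmg" share the prefix "imgs" of length 4; no pair shares a longer one.
Longest shared-prefix length: 4

4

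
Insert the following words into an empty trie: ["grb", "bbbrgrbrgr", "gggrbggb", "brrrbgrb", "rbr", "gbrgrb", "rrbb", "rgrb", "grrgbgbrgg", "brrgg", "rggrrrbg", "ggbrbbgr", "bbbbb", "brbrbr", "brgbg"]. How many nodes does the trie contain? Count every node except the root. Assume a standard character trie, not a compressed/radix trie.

Trace insertions, counting only characters that open a new branch:
  "grb" → 3 new (g, r, b)
  "bbbrgrbrgr" → 10 new (b, b, b, r, g, r, b, r, g, r)
  "gggrbggb" → prefix "g" already present; 7 new (g, g, r, b, g, g, b)
  "brrrbgrb" → prefix "b" already present; 7 new (r, r, r, b, g, r, b)
  "rbr" → 3 new (r, b, r)
  "gbrgrb" → prefix "g" already present; 5 new (b, r, g, r, b)
  "rrbb" → prefix "r" already present; 3 new (r, b, b)
  "rgrb" → prefix "r" already present; 3 new (g, r, b)
  "grrgbgbrgg" → prefix "gr" already present; 8 new (r, g, b, g, b, r, g, g)
  "brrgg" → prefix "brr" already present; 2 new (g, g)
  "rggrrrbg" → prefix "rg" already present; 6 new (g, r, r, r, b, g)
  "ggbrbbgr" → prefix "gg" already present; 6 new (b, r, b, b, g, r)
  "bbbbb" → prefix "bbb" already present; 2 new (b, b)
  "brbrbr" → prefix "br" already present; 4 new (b, r, b, r)
  "brgbg" → prefix "br" already present; 3 new (g, b, g)
Total nodes = 3 + 10 + 7 + 7 + 3 + 5 + 3 + 3 + 8 + 2 + 6 + 6 + 2 + 4 + 3 = 72

72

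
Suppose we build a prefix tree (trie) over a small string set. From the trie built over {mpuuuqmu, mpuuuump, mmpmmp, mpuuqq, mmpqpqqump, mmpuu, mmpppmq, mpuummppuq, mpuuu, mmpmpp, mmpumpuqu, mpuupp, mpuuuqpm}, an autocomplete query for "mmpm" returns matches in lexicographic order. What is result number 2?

mmpmpp

Filter for "mmpm…" and sort: "mmpmmp", "mmpmpp"
The 2nd is mmpmpp.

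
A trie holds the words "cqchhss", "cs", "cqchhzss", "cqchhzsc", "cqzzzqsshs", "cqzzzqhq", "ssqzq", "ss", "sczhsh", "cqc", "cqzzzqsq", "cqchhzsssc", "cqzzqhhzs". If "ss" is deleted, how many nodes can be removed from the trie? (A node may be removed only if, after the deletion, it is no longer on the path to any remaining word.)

0

A node on "ss"'s path can go only if nothing else ends at it or branches off below it.
Every node on "ss" is still needed (e.g. by "ssqzq"), so nothing is freed.
Nodes removed: 0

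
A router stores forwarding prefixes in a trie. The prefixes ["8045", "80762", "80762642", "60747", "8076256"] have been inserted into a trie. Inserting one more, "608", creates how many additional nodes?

The longest prefix of "608" already in the trie is "60" (length 2).
Each of the 1 remaining characters creates one node.

1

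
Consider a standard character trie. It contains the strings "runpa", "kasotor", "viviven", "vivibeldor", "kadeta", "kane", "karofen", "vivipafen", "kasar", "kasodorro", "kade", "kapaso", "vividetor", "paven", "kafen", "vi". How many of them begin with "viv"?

4

Walk to "viv"; the words in its subtree are exactly those with that prefix.
Matches: "vivibeldor", "vividetor", "vivipafen", "viviven"
Count: 4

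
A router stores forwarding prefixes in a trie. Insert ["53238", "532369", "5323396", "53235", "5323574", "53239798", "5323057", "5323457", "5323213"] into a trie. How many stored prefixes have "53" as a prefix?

Traverse to the node for "53", then collect every word in that subtree.
Words under "53": 5323057, 5323213, 5323396, 5323457, 53235, 5323574, 532369, 53238, 53239798
Count: 9

9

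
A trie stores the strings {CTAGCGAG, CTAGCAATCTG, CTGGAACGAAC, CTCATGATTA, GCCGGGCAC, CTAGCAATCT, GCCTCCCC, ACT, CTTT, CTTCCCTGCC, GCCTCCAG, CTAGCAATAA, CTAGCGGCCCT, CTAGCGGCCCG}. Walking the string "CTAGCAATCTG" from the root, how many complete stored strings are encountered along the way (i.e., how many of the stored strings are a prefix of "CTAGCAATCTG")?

Check each prefix of "CTAGCAATCTG" against the stored set — each match is an end-marker on the path.
Prefixes of the query that are stored words: "CTAGCAATCT", "CTAGCAATCTG"
Count: 2

2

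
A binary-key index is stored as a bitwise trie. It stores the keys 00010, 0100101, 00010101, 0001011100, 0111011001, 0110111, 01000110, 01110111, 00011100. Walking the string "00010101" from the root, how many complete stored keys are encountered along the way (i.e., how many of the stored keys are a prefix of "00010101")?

2

Check each prefix of "00010101" against the stored set — each match is an end-marker on the path.
Prefixes of the query that are stored words: "00010", "00010101"
Count: 2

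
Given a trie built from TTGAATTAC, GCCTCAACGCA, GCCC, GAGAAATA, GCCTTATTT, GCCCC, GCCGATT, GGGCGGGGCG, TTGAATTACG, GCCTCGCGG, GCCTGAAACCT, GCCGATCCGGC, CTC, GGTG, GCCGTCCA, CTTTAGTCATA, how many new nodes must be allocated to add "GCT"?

Walking "GCT" from the root, the first 2 characters ("GC") follow existing edges; "T" is the first miss.
So 3 − 2 = 1 new nodes.

1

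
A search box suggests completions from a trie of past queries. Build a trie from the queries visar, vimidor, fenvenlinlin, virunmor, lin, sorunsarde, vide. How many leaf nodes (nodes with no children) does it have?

Leaves are exactly the stored words that no other stored word extends.
Those words: "fenvenlinlin", "lin", "sorunsarde", "vide", "vimidor", "virunmor", "visar"
Leaf count: 7

7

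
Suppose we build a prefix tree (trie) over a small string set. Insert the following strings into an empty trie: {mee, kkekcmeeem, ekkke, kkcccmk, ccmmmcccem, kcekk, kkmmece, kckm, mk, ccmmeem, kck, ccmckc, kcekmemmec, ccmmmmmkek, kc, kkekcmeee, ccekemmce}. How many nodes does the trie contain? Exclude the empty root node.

Count nodes per top-level branch (shared prefixes stored once):
  'c'-branch (ccekemmce, ccmckc, ccmmeem, ccmmmcccem, ccmmmmmkek): 28 nodes
  'e'-branch (ekkke): 5 nodes
  'k'-branch (kc, kcekk, kcekmemmec, kck, kckm, kkcccmk, kkekcmeee, kkekcmeeem, kkmmece): 32 nodes
  'm'-branch (mee, mk): 4 nodes
Sum: 69

69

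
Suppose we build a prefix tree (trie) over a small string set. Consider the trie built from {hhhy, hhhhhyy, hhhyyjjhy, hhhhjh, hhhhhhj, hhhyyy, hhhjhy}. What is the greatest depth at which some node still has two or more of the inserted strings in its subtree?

5

Equivalently: take the maximum, over all pairs, of their longest common prefix length.
e.g. "hhhhhhj" and "hhhhhyy" share the prefix "hhhhh" of length 5; no pair shares a longer one.
Longest shared-prefix length: 5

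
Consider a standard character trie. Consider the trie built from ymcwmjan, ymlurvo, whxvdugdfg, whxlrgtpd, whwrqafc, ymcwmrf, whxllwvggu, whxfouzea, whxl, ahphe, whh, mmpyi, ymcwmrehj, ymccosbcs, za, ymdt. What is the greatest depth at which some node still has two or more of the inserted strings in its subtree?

Look for the deepest trie node that still has at least two words in its subtree.
"ymcwmrehj" and "ymcwmrf" agree on "ymcwmr" (6 characters) before diverging; nothing deeper is shared.
Longest shared-prefix length: 6

6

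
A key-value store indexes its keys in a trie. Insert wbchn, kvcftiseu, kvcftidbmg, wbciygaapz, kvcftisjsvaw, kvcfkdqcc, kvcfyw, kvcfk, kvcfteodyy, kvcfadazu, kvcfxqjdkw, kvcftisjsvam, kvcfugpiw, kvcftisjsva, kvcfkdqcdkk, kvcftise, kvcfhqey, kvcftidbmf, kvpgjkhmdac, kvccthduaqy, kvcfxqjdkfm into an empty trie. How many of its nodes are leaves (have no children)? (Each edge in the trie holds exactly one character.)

18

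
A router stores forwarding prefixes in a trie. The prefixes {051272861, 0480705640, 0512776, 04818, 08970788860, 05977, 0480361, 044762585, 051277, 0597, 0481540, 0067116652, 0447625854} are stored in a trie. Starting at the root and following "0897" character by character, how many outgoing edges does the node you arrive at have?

1

Follow the path "0897" to its node, then look at its outgoing edges.
Distinct next characters after "0897": 0.
That node has 1 child edge.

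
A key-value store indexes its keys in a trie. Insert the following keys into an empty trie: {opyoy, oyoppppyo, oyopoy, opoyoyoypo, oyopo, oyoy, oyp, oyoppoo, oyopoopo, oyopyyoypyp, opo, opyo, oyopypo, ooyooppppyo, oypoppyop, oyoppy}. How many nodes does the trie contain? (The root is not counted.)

56

Count nodes per top-level branch (shared prefixes stored once):
  'o'-branch (ooyooppppyo, opo, opoyoyoypo, opyo, opyoy, oyopo, oyopoopo, oyopoy, oyoppoo, oyoppppyo, oyoppy, oyopypo, oyopyyoypyp, oyoy, oyp, oypoppyop): 56 nodes
Sum: 56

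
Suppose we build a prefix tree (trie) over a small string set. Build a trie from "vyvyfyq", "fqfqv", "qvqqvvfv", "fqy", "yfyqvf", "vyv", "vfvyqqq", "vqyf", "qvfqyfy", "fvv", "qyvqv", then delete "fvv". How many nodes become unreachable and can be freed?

A node on "fvv"'s path can go only if nothing else ends at it or branches off below it.
The suffix "vv" (2 nodes) is used only by "fvv"; the node for "f" still has the child "q", so pruning stops there.
Nodes removed: 2

2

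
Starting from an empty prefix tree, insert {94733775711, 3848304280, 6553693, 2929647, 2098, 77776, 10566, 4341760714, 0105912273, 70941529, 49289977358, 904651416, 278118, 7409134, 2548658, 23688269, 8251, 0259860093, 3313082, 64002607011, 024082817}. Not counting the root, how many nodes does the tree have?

For each word, the new-node count is its length minus the longest prefix already in the trie:
  "94733775711" → 11 new (9, 4, 7, 3, 3, 7, 7, 5, 7, 1, 1)
  "3848304280" → 10 new (3, 8, 4, 8, 3, 0, 4, 2, 8, 0)
  "6553693" → 7 new (6, 5, 5, 3, 6, 9, 3)
  "2929647" → 7 new (2, 9, 2, 9, 6, 4, 7)
  "2098" → prefix "2" already present; 3 new (0, 9, 8)
  "77776" → 5 new (7, 7, 7, 7, 6)
  "10566" → 5 new (1, 0, 5, 6, 6)
  "4341760714" → 10 new (4, 3, 4, 1, 7, 6, 0, 7, 1, 4)
  "0105912273" → 10 new (0, 1, 0, 5, 9, 1, 2, 2, 7, 3)
  "70941529" → prefix "7" already present; 7 new (0, 9, 4, 1, 5, 2, 9)
  "49289977358" → prefix "4" already present; 10 new (9, 2, 8, 9, 9, 7, 7, 3, 5, 8)
  "904651416" → prefix "9" already present; 8 new (0, 4, 6, 5, 1, 4, 1, 6)
  "278118" → prefix "2" already present; 5 new (7, 8, 1, 1, 8)
  "7409134" → prefix "7" already present; 6 new (4, 0, 9, 1, 3, 4)
  "2548658" → prefix "2" already present; 6 new (5, 4, 8, 6, 5, 8)
  "23688269" → prefix "2" already present; 7 new (3, 6, 8, 8, 2, 6, 9)
  "8251" → 4 new (8, 2, 5, 1)
  "0259860093" → prefix "0" already present; 9 new (2, 5, 9, 8, 6, 0, 0, 9, 3)
  "3313082" → prefix "3" already present; 6 new (3, 1, 3, 0, 8, 2)
  "64002607011" → prefix "6" already present; 10 new (4, 0, 0, 2, 6, 0, 7, 0, 1, 1)
  "024082817" → prefix "02" already present; 7 new (4, 0, 8, 2, 8, 1, 7)
Total nodes = 11 + 10 + 7 + 7 + 3 + 5 + 5 + 10 + 10 + 7 + 10 + 8 + 5 + 6 + 6 + 7 + 4 + 9 + 6 + 10 + 7 = 153

153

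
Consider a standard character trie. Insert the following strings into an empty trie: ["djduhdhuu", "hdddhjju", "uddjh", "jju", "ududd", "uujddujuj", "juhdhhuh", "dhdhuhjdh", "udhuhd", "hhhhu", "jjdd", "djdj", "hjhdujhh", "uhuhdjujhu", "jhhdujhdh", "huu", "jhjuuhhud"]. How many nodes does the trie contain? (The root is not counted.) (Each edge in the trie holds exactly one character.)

Insert word by word; a character creates a node only if that edge doesn't already exist:
  "djduhdhuu" → 9 new (d, j, d, u, h, d, h, u, u)
  "hdddhjju" → 8 new (h, d, d, d, h, j, j, u)
  "uddjh" → 5 new (u, d, d, j, h)
  "jju" → 3 new (j, j, u)
  "ududd" → prefix "ud" already present; 3 new (u, d, d)
  "uujddujuj" → prefix "u" already present; 8 new (u, j, d, d, u, j, u, j)
  "juhdhhuh" → prefix "j" already present; 7 new (u, h, d, h, h, u, h)
  "dhdhuhjdh" → prefix "d" already present; 8 new (h, d, h, u, h, j, d, h)
  "udhuhd" → prefix "ud" already present; 4 new (h, u, h, d)
  "hhhhu" → prefix "h" already present; 4 new (h, h, h, u)
  "jjdd" → prefix "jj" already present; 2 new (d, d)
  "djdj" → prefix "djd" already present; 1 new (j)
  "hjhdujhh" → prefix "h" already present; 7 new (j, h, d, u, j, h, h)
  "uhuhdjujhu" → prefix "u" already present; 9 new (h, u, h, d, j, u, j, h, u)
  "jhhdujhdh" → prefix "j" already present; 8 new (h, h, d, u, j, h, d, h)
  "huu" → prefix "h" already present; 2 new (u, u)
  "jhjuuhhud" → prefix "jh" already present; 7 new (j, u, u, h, h, u, d)
Total nodes = 9 + 8 + 5 + 3 + 3 + 8 + 7 + 8 + 4 + 4 + 2 + 1 + 7 + 9 + 8 + 2 + 7 = 95

95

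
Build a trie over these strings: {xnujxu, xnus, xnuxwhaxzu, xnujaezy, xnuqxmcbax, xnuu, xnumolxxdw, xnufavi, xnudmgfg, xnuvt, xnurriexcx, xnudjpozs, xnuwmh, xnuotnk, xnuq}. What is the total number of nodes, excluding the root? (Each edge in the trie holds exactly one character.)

Count nodes per top-level branch (shared prefixes stored once):
  'x'-branch (xnudjpozs, xnudmgfg, xnufavi, xnujaezy, xnujxu, xnumolxxdw, xnuotnk, xnuq, xnuqxmcbax, xnurriexcx, xnus, xnuu, xnuvt, xnuwmh, xnuxwhaxzu): 63 nodes
Sum: 63

63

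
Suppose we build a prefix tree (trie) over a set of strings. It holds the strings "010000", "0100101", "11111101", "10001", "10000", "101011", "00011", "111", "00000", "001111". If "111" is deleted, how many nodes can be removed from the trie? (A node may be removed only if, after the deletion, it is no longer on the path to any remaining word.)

0

After clearing the end-marker at "111", prune upward until reaching a node still needed by another word.
Every node on "111" is still needed (e.g. by "11111101"), so nothing is freed.
Nodes removed: 0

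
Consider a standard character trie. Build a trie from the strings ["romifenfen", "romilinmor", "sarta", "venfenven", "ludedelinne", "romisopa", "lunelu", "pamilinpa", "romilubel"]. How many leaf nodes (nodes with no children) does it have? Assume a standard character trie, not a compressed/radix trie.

A leaf is a node with no children — equivalently, the end of a word that is not a proper prefix of any other stored word.
Those words: "ludedelinne", "lunelu", "pamilinpa", "romifenfen", "romilinmor", "romilubel", "romisopa", "sarta", "venfenven"
Leaf count: 9

9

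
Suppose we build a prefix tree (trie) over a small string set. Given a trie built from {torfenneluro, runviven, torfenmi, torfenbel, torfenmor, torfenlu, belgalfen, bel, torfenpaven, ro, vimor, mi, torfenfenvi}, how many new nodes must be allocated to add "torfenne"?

Every character of "torfenne" already lies on an existing path (it is a prefix of some stored word).
No new nodes are needed: 0.

0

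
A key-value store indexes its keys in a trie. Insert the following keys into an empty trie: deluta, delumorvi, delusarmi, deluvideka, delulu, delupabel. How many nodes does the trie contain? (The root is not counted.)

29

Count nodes per top-level branch (shared prefixes stored once):
  'd'-branch (delulu, delumorvi, delupabel, delusarmi, deluta, deluvideka): 29 nodes
Sum: 29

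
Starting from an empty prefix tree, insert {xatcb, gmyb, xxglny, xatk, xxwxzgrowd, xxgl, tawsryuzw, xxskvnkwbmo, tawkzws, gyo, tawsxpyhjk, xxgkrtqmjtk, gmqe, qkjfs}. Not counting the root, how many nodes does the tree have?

68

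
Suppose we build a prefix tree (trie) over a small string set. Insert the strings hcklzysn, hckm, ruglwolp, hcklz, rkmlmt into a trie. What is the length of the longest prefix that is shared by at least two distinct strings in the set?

5

Equivalently: take the maximum, over all pairs, of their longest common prefix length.
e.g. "hcklz" and "hcklzysn" share the prefix "hcklz" of length 5; no pair shares a longer one.
Longest shared-prefix length: 5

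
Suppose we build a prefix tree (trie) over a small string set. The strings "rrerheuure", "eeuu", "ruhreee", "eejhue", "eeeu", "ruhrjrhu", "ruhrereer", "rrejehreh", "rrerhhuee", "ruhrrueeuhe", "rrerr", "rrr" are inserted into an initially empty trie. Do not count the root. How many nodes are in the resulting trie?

For each word, the new-node count is its length minus the longest prefix already in the trie:
  "rrerheuure" → 10 new (r, r, e, r, h, e, u, u, r, e)
  "eeuu" → 4 new (e, e, u, u)
  "ruhreee" → prefix "r" already present; 6 new (u, h, r, e, e, e)
  "eejhue" → prefix "ee" already present; 4 new (j, h, u, e)
  "eeeu" → prefix "ee" already present; 2 new (e, u)
  "ruhrjrhu" → prefix "ruhr" already present; 4 new (j, r, h, u)
  "ruhrereer" → prefix "ruhre" already present; 4 new (r, e, e, r)
  "rrejehreh" → prefix "rre" already present; 6 new (j, e, h, r, e, h)
  "rrerhhuee" → prefix "rrerh" already present; 4 new (h, u, e, e)
  "ruhrrueeuhe" → prefix "ruhr" already present; 7 new (r, u, e, e, u, h, e)
  "rrerr" → prefix "rrer" already present; 1 new (r)
  "rrr" → prefix "rr" already present; 1 new (r)
Total nodes = 10 + 4 + 6 + 4 + 2 + 4 + 4 + 6 + 4 + 7 + 1 + 1 = 53

53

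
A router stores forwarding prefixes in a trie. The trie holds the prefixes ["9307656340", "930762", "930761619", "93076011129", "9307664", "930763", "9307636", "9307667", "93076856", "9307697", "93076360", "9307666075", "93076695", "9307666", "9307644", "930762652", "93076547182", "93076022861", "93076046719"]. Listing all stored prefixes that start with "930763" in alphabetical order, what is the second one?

Filter for "930763…" and sort: "930763", "9307636", "93076360"
Position 2: 9307636

9307636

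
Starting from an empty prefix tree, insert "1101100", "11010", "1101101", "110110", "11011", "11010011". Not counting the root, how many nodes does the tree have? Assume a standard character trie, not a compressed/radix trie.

12

Trie structure (* marks end of a word):
(root)
└─ 1
   └─ 1
      └─ 0
         └─ 1
            ├─ 0 *
            │  └─ 0
            │     └─ 1
            │        └─ 1 *
            └─ 1 *
               └─ 0 *
                  ├─ 0 *
                  └─ 1 *
Counting every labelled node above: 12.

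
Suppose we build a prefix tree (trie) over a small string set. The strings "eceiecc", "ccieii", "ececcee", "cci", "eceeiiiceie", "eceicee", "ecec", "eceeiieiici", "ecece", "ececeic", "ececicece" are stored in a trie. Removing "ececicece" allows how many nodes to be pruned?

A node on "ececicece"'s path can go only if nothing else ends at it or branches off below it.
The suffix "icece" (5 nodes) is used only by "ececicece"; the node for "ecec" still has the child "c", so pruning stops there.
Nodes removed: 5

5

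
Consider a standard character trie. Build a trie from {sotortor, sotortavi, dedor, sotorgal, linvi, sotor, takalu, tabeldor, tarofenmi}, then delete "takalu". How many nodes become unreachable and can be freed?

After clearing the end-marker at "takalu", prune upward until reaching a node still needed by another word.
The suffix "kalu" (4 nodes) is used only by "takalu"; the node for "ta" still has the child "b", so pruning stops there.
Nodes removed: 4

4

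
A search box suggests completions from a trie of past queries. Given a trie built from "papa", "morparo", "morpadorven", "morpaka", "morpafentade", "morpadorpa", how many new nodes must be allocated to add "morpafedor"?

Walking "morpafedor" from the root, the first 7 characters ("morpafe") follow existing edges; "d" is the first miss.
So 10 − 7 = 3 new nodes.

3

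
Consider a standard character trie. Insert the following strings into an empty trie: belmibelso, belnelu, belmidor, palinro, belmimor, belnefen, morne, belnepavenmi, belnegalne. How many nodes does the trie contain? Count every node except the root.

47

Trace insertions, counting only characters that open a new branch:
  "belmibelso" → 10 new (b, e, l, m, i, b, e, l, s, o)
  "belnelu" → prefix "bel" already present; 4 new (n, e, l, u)
  "belmidor" → prefix "belmi" already present; 3 new (d, o, r)
  "palinro" → 7 new (p, a, l, i, n, r, o)
  "belmimor" → prefix "belmi" already present; 3 new (m, o, r)
  "belnefen" → prefix "belne" already present; 3 new (f, e, n)
  "morne" → 5 new (m, o, r, n, e)
  "belnepavenmi" → prefix "belne" already present; 7 new (p, a, v, e, n, m, i)
  "belnegalne" → prefix "belne" already present; 5 new (g, a, l, n, e)
Total nodes = 10 + 4 + 3 + 7 + 3 + 3 + 5 + 7 + 5 = 47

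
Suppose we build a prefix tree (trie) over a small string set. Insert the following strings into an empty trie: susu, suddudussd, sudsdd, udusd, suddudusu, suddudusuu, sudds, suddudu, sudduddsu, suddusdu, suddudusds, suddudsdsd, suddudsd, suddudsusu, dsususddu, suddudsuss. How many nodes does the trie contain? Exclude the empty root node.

48

Insert word by word; a character creates a node only if that edge doesn't already exist:
  "susu" → 4 new (s, u, s, u)
  "suddudussd" → prefix "su" already present; 8 new (d, d, u, d, u, s, s, d)
  "sudsdd" → prefix "sud" already present; 3 new (s, d, d)
  "udusd" → 5 new (u, d, u, s, d)
  "suddudusu" → prefix "suddudus" already present; 1 new (u)
  "suddudusuu" → prefix "suddudusu" already present; 1 new (u)
  "sudds" → prefix "sudd" already present; 1 new (s)
  "suddudu" → prefix "suddudu" already present; 0 new (none)
  "sudduddsu" → prefix "suddud" already present; 3 new (d, s, u)
  "suddusdu" → prefix "suddu" already present; 3 new (s, d, u)
  "suddudusds" → prefix "suddudus" already present; 2 new (d, s)
  "suddudsdsd" → prefix "suddud" already present; 4 new (s, d, s, d)
  "suddudsd" → prefix "suddudsd" already present; 0 new (none)
  "suddudsusu" → prefix "sudduds" already present; 3 new (u, s, u)
  "dsususddu" → 9 new (d, s, u, s, u, s, d, d, u)
  "suddudsuss" → prefix "suddudsus" already present; 1 new (s)
Total nodes = 4 + 8 + 3 + 5 + 1 + 1 + 1 + 0 + 3 + 3 + 2 + 4 + 0 + 3 + 9 + 1 = 48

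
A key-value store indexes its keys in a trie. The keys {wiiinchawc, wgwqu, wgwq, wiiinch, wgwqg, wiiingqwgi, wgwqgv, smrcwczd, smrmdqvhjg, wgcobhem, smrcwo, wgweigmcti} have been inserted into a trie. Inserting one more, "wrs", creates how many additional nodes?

2

"w" is already a path in the trie; the remaining "rs" must be added.
So 3 − 1 = 2 new nodes.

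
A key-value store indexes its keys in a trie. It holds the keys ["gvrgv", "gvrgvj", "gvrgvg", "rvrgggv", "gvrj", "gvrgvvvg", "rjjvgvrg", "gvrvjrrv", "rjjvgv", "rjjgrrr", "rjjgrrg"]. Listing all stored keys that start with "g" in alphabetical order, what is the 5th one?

gvrj

Filter for "g…" and sort: "gvrgv", "gvrgvg", "gvrgvj", "gvrgvvvg", "gvrj", "gvrvjrrv"
Position 5: gvrj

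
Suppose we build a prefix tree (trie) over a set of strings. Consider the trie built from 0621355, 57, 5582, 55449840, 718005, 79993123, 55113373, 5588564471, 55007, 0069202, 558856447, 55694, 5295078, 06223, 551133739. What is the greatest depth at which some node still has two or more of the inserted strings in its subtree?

9

Equivalently: take the maximum, over all pairs, of their longest common prefix length.
"558856447" and "5588564471" agree on "558856447" (9 characters) before diverging; nothing deeper is shared.
Longest shared-prefix length: 9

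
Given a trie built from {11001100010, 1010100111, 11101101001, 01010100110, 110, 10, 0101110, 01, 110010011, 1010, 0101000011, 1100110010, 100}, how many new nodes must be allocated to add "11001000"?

The longest prefix of "11001000" already in the trie is "1100100" (length 7).
New nodes needed: |"11001000"| − 7 = 8 − 7 = 1.

1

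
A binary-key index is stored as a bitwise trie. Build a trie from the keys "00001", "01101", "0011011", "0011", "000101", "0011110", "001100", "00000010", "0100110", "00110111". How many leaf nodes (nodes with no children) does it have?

Leaves are exactly the stored words that no other stored word extends.
Those words: "00000010", "00001", "000101", "001100", "00110111", "0011110", "0100110", "01101"
Leaf count: 8

8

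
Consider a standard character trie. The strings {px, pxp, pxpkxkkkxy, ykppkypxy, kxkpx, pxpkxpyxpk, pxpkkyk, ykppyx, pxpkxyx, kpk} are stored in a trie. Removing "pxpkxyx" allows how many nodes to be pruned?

2

After clearing the end-marker at "pxpkxyx", prune upward until reaching a node still needed by another word.
The suffix "yx" (2 nodes) is used only by "pxpkxyx"; the node for "pxpkx" still has the child "k", so pruning stops there.
Nodes removed: 2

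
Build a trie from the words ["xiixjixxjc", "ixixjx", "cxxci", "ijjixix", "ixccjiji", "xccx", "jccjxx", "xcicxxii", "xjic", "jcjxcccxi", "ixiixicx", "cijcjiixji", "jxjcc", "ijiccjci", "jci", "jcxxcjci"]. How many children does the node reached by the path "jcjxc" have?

1

Walk "jcjxc" from the root, arriving at one node.
Characters that immediately follow "jcjxc" among the stored strings: {c}.
That node has 1 child edge.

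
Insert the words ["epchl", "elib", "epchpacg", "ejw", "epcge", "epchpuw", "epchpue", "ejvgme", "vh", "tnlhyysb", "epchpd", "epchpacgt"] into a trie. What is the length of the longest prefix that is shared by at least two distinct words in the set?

8

The deepest shared node is where two words last agree before diverging.
"epchpacg" and "epchpacgt" agree on "epchpacg" (8 characters) before diverging; nothing deeper is shared.
Longest shared-prefix length: 8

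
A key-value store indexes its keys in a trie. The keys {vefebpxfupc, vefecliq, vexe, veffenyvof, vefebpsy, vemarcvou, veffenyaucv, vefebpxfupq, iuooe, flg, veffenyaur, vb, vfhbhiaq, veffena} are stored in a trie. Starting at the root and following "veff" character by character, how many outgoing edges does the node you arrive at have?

Follow the path "veff" to its node, then look at its outgoing edges.
Characters that immediately follow "veff" among the stored strings: {e}.
That node has 1 child edge.

1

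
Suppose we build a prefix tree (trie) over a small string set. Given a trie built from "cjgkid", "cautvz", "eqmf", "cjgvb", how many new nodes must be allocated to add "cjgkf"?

"cjgk" is already a path in the trie; the remaining "f" must be added.
New nodes needed: |"cjgkf"| − 4 = 5 − 4 = 1.

1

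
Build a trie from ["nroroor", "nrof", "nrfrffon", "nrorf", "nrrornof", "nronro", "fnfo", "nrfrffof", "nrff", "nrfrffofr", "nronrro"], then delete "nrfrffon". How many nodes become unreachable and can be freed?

1

A node on "nrfrffon"'s path can go only if nothing else ends at it or branches off below it.
The suffix "n" (1 node) is used only by "nrfrffon"; the node for "nrfrffo" still has the child "f", so pruning stops there.
Nodes removed: 1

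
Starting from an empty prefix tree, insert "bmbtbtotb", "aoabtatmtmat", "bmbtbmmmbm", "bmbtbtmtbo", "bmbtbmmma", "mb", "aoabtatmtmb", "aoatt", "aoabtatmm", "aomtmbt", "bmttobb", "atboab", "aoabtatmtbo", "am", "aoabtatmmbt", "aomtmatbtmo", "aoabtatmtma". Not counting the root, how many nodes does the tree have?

63

Insert word by word; a character creates a node only if that edge doesn't already exist:
  "bmbtbtotb" → 9 new (b, m, b, t, b, t, o, t, b)
  "aoabtatmtmat" → 12 new (a, o, a, b, t, a, t, m, t, m, a, t)
  "bmbtbmmmbm" → prefix "bmbtb" already present; 5 new (m, m, m, b, m)
  "bmbtbtmtbo" → prefix "bmbtbt" already present; 4 new (m, t, b, o)
  "bmbtbmmma" → prefix "bmbtbmmm" already present; 1 new (a)
  "mb" → 2 new (m, b)
  "aoabtatmtmb" → prefix "aoabtatmtm" already present; 1 new (b)
  "aoatt" → prefix "aoa" already present; 2 new (t, t)
  "aoabtatmm" → prefix "aoabtatm" already present; 1 new (m)
  "aomtmbt" → prefix "ao" already present; 5 new (m, t, m, b, t)
  "bmttobb" → prefix "bm" already present; 5 new (t, t, o, b, b)
  "atboab" → prefix "a" already present; 5 new (t, b, o, a, b)
  "aoabtatmtbo" → prefix "aoabtatmt" already present; 2 new (b, o)
  "am" → prefix "a" already present; 1 new (m)
  "aoabtatmmbt" → prefix "aoabtatmm" already present; 2 new (b, t)
  "aomtmatbtmo" → prefix "aomtm" already present; 6 new (a, t, b, t, m, o)
  "aoabtatmtma" → prefix "aoabtatmtma" already present; 0 new (none)
Total nodes = 9 + 12 + 5 + 4 + 1 + 2 + 1 + 2 + 1 + 5 + 5 + 5 + 2 + 1 + 2 + 6 + 0 = 63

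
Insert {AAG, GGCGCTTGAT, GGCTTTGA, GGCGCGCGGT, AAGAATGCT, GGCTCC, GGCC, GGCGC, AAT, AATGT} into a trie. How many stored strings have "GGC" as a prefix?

6

Walk to "GGC"; the words in its subtree are exactly those with that prefix.
Words under "GGC": GGCC, GGCGC, GGCGCGCGGT, GGCGCTTGAT, GGCTCC, GGCTTTGA
Count: 6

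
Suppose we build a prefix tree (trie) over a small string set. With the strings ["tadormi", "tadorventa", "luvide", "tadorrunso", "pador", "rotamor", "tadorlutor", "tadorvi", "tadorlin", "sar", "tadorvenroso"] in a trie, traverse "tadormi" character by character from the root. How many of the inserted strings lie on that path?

1

Check each prefix of "tadormi" against the stored set — each match is an end-marker on the path.
Prefixes of the query that are stored words: "tadormi"
Count: 1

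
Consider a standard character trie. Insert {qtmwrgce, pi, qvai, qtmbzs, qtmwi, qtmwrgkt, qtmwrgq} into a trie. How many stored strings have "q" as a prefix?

6

Walk to "q"; the words in its subtree are exactly those with that prefix.
Words under "q": qtmbzs, qtmwi, qtmwrgce, qtmwrgkt, qtmwrgq, qvai
Count: 6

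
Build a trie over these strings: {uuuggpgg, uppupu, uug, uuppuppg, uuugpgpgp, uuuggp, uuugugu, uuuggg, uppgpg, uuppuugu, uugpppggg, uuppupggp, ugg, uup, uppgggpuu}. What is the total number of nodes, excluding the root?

51

Insert word by word; a character creates a node only if that edge doesn't already exist:
  "uuuggpgg" → 8 new (u, u, u, g, g, p, g, g)
  "uppupu" → prefix "u" already present; 5 new (p, p, u, p, u)
  "uug" → prefix "uu" already present; 1 new (g)
  "uuppuppg" → prefix "uu" already present; 6 new (p, p, u, p, p, g)
  "uuugpgpgp" → prefix "uuug" already present; 5 new (p, g, p, g, p)
  "uuuggp" → prefix "uuuggp" already present; 0 new (none)
  "uuugugu" → prefix "uuug" already present; 3 new (u, g, u)
  "uuuggg" → prefix "uuugg" already present; 1 new (g)
  "uppgpg" → prefix "upp" already present; 3 new (g, p, g)
  "uuppuugu" → prefix "uuppu" already present; 3 new (u, g, u)
  "uugpppggg" → prefix "uug" already present; 6 new (p, p, p, g, g, g)
  "uuppupggp" → prefix "uuppup" already present; 3 new (g, g, p)
  "ugg" → prefix "u" already present; 2 new (g, g)
  "uup" → prefix "uup" already present; 0 new (none)
  "uppgggpuu" → prefix "uppg" already present; 5 new (g, g, p, u, u)
Total nodes = 8 + 5 + 1 + 6 + 5 + 0 + 3 + 1 + 3 + 3 + 6 + 3 + 2 + 0 + 5 = 51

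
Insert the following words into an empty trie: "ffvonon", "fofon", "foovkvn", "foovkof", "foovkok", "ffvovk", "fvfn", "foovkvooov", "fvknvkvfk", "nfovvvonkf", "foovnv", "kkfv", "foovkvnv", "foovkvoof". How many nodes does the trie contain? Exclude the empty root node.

Trace insertions, counting only characters that open a new branch:
  "ffvonon" → 7 new (f, f, v, o, n, o, n)
  "fofon" → prefix "f" already present; 4 new (o, f, o, n)
  "foovkvn" → prefix "fo" already present; 5 new (o, v, k, v, n)
  "foovkof" → prefix "foovk" already present; 2 new (o, f)
  "foovkok" → prefix "foovko" already present; 1 new (k)
  "ffvovk" → prefix "ffvo" already present; 2 new (v, k)
  "fvfn" → prefix "f" already present; 3 new (v, f, n)
  "foovkvooov" → prefix "foovkv" already present; 4 new (o, o, o, v)
  "fvknvkvfk" → prefix "fv" already present; 7 new (k, n, v, k, v, f, k)
  "nfovvvonkf" → 10 new (n, f, o, v, v, v, o, n, k, f)
  "foovnv" → prefix "foov" already present; 2 new (n, v)
  "kkfv" → 4 new (k, k, f, v)
  "foovkvnv" → prefix "foovkvn" already present; 1 new (v)
  "foovkvoof" → prefix "foovkvoo" already present; 1 new (f)
Total nodes = 7 + 4 + 5 + 2 + 1 + 2 + 3 + 4 + 7 + 10 + 2 + 4 + 1 + 1 = 53

53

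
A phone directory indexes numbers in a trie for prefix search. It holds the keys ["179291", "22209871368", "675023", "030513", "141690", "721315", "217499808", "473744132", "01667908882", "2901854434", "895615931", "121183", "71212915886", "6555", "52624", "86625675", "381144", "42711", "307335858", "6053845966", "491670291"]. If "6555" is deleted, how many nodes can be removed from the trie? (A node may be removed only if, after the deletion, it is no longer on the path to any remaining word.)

3

Walk "6555" from the leaf back toward the root, removing each node that no remaining word uses.
The suffix "555" (3 nodes) is used only by "6555"; the node for "6" still has the child "7", so pruning stops there.
Nodes removed: 3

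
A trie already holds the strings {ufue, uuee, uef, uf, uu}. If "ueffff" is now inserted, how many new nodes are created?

3

Walking "ueffff" from the root, the first 3 characters ("uef") follow existing edges; "f" is the first miss.
Each of the 3 remaining characters creates one node.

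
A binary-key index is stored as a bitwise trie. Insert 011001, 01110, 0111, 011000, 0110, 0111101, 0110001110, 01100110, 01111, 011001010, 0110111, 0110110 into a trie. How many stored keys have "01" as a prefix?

12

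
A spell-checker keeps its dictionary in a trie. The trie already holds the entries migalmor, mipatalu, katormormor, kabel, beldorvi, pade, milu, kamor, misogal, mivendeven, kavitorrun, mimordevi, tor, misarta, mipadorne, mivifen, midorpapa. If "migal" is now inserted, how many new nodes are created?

Every character of "migal" already lies on an existing path (it is a prefix of some stored word).
No new nodes are needed: 0.

0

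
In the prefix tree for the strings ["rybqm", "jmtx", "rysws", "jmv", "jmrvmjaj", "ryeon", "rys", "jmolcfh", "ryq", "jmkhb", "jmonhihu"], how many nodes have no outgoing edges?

A leaf is a node with no children — equivalently, the end of a word that is not a proper prefix of any other stored word.
Those words: "jmkhb", "jmolcfh", "jmonhihu", "jmrvmjaj", "jmtx", "jmv", "rybqm", "ryeon", "ryq", "rysws"
Leaf count: 10

10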